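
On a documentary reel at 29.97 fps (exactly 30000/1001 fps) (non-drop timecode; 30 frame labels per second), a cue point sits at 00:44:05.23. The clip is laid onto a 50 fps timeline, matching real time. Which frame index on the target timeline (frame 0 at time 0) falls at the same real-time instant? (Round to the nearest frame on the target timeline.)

frame 132421

Source frame index: (0×3600 + 44×60 + 5) × 30 + 23 = 79373.
Real time: 79373 / (30000/1001) = 79452373/30000 s.
Target frame: (79452373/30000) × (50) = 79452373/600 ≈ 132420.622 → 132421.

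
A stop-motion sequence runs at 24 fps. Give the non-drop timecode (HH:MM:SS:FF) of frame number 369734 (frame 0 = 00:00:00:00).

369734 ÷ 24 = 15405 full seconds, remainder 14 frames.
15405 s = 4 h 16 min 45 s.
Timecode: 04:16:45:14.

04:16:45:14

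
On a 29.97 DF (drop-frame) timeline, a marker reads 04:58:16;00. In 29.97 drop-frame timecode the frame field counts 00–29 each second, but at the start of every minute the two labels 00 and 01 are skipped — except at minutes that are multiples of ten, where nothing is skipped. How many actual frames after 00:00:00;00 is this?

536342

As if non-drop at 30 labels/s: (4 × 3600 + 58 × 60 + 16) × 30 + 0 = 536880.
Minute boundaries passed: 298; those not divisible by 10: 298 − 29 = 269; dropped labels = 2 × 269 = 538.
Actual frame index = 536880 − 538 = 536342.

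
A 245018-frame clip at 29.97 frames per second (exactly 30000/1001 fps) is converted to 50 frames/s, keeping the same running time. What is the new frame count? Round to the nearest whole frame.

Frames at target rate = 245018 × (50) / (30000/1001) = 122631509/300 ≈ 408771.697.
Nearest whole frame: 408772.

408772 frames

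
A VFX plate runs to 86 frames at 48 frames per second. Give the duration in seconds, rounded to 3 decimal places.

Running time = 86 × 1/48 = 43/24 s ≈ 1.792 s.

1.792 seconds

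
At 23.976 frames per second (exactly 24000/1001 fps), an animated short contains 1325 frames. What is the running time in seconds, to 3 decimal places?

Running time = 1325 × 1001/24000 = 53053/960 s ≈ 55.264 s.

55.264 seconds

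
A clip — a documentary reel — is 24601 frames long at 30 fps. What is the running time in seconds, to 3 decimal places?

Running time = 24601 × 1/30 = 24601/30 s ≈ 820.033 s.

820.033 seconds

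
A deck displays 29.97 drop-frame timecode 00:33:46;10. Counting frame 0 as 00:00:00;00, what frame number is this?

60730

Complete 10-minute blocks: 3, each 17982 frames → 53946.
Remaining 3 whole minutes in the current block: 1800 + 2 × 1798 = 5396 frames.
Within the current minute: 46 × 30 + 10 − 2 = 1388 (labels ;00/;01 skipped at this minute). Total = 53946 + 5396 + 1388 = 60730.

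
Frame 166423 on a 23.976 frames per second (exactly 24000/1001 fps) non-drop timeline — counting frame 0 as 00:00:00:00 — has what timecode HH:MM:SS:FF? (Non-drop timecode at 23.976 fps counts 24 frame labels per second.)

01:55:34:07

166423 ÷ 24 = 6934 full seconds, remainder 7 frames.
6934 s = 1 h 55 min 34 s.
Timecode: 01:55:34:07.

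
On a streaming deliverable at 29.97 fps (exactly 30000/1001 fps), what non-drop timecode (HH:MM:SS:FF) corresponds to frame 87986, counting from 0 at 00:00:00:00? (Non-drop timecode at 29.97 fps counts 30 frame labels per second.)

00:48:52:26

87986 ÷ 30 = 2932 full seconds, remainder 26 frames.
2932 s = 0 h 48 min 52 s.
Timecode: 00:48:52:26.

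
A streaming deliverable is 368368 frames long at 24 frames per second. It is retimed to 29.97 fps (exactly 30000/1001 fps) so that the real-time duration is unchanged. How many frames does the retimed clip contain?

Target frames = source frames × (target rate / source rate) = 368368 × (30000/1001)/(24) = 368368 × 1250/1001 = 460000.

460000 frames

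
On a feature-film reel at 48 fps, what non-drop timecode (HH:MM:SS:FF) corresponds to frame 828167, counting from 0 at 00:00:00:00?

04:47:33:23

828167 ÷ 48 = 17253 full seconds, remainder 23 frames.
17253 s = 4 h 47 min 33 s.
Timecode: 04:47:33:23.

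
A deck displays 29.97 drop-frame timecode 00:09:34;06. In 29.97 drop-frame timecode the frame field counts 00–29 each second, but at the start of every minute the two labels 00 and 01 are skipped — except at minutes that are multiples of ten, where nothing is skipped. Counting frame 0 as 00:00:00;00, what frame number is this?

Complete 10-minute blocks: 0, each 17982 frames → 0.
Remaining 9 whole minutes in the current block: 1800 + 8 × 1798 = 16184 frames.
Within the current minute: 34 × 30 + 6 − 2 = 1024 (labels ;00/;01 skipped at this minute). Total = 0 + 16184 + 1024 = 17208.

17208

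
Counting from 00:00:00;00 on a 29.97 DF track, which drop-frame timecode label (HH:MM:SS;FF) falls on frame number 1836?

Each 10-minute DF block holds 10 × 60 × 30 − 9 × 2 = 17982 frames. 1836 ÷ 17982 → 0 full blocks, remainder 1836.
Within the partial block the first minute is 1800 frames and each further minute 1798, so 1 further minute boundary passed. Total skipped labels = 18 × 0 + 2 × 1 = 2.
Non-drop label index = 1836 + 2 = 1838; at 30 labels/s that is 00:01:01:08, i.e. DF 00:01:01;08.

00:01:01;08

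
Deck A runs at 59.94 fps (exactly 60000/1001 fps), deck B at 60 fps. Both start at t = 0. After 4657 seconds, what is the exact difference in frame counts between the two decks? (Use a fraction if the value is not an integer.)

279420/1001 frames

A emits 60000/1001 × 4657 = 279420000/1001 frames; B emits 60 × 4657 = 279420.
Difference = 279420/1001 frames (≈ 279.1409); B is ahead of A.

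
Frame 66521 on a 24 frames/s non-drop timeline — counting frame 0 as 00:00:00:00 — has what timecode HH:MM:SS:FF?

00:46:11:17

66521 ÷ 24 = 2771 full seconds, remainder 17 frames.
2771 s = 0 h 46 min 11 s.
Timecode: 00:46:11:17.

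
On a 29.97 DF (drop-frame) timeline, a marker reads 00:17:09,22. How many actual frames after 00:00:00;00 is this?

As if non-drop at 30 labels/s: (0 × 3600 + 17 × 60 + 9) × 30 + 22 = 30892.
Minute boundaries passed: 17; those not divisible by 10: 17 − 1 = 16; dropped labels = 2 × 16 = 32.
Actual frame index = 30892 − 32 = 30860.

30860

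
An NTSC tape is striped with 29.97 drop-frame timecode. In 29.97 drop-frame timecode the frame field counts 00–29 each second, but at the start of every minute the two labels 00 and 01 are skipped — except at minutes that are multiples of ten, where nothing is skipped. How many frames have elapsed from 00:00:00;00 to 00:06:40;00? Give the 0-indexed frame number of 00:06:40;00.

11988

Complete 10-minute blocks: 0, each 17982 frames → 0.
Remaining 6 whole minutes in the current block: 1800 + 5 × 1798 = 10790 frames.
Within the current minute: 40 × 30 + 0 − 2 = 1198 (labels ;00/;01 skipped at this minute). Total = 0 + 10790 + 1198 = 11988.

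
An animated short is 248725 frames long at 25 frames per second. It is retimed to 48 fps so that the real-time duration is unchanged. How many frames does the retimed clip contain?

477552 frames

Frames at target rate = 248725 × (48) / (25) = 477552.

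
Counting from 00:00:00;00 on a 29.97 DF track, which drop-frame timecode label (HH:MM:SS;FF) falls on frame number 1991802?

Ten DF minutes hold 17982 frames, so frame 1991802 lies in block 110 (frames 1978020–1996001) with 13782 frames into that block.
The block's first minute is 1800 frames and the rest 1798 each; 13782 frames reaches minute 7, so 110 × 18 + 7 × 2 = 1994 labels have been skipped so far.
Adding those back, label number 1991802 + 1994 = 1993796 at 30 labels/s is 66459 s + 26 f = 18 h 27 min 39 s frame 26, i.e. 18:27:39;26.

18:27:39;26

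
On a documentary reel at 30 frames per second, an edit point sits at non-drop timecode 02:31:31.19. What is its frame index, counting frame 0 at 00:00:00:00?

frame 272749

Total seconds to the label: (2 × 3600 + 31 × 60 + 31) = 9091.
Frame index = 9091 × 30 + 19 = 272749.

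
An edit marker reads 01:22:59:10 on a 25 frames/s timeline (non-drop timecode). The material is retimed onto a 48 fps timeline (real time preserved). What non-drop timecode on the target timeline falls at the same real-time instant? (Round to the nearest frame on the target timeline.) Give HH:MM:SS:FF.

Source frame index: (1×3600 + 22×60 + 59) × 25 + 10 = 124485.
Real time: 124485 / (25) = 24897/5 s.
Target frame: (24897/5) × (48) = 1195056/5 ≈ 239011.200 → 239011.
At 48 labels/s: frame 239011 → 01:22:59:19.

01:22:59:19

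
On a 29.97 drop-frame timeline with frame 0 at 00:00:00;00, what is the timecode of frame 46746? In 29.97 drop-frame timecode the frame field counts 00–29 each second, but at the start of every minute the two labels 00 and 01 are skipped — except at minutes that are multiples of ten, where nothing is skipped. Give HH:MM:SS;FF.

Ten DF minutes hold 17982 frames, so frame 46746 lies in block 2 (frames 35964–53945) with 10782 frames into that block.
The block's first minute is 1800 frames and the rest 1798 each; 10782 frames reaches minute 5, so 2 × 18 + 5 × 2 = 46 labels have been skipped so far.
Adding those back, label number 46746 + 46 = 46792 at 30 labels/s is 1559 s + 22 f = 0 h 25 min 59 s frame 22, i.e. 00:25:59;22.

00:25:59;22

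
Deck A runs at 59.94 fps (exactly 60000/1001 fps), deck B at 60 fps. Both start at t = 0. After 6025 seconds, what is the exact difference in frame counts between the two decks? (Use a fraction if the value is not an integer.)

A emits 60000/1001 × 6025 = 361500000/1001 frames; B emits 60 × 6025 = 361500.
Difference = 361500/1001 frames (≈ 361.1389); B is ahead of A.

361500/1001 frames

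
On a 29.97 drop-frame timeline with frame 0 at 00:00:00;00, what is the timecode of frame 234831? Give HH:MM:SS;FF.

02:10:35;15

Each 10-minute DF block holds 10 × 60 × 30 − 9 × 2 = 17982 frames. 234831 ÷ 17982 → 13 full blocks, remainder 1065.
Within the partial block the first minute is 1800 frames and each further minute 1798, so 0 further minute boundaries passed. Total skipped labels = 18 × 13 + 2 × 0 = 234.
Non-drop label index = 234831 + 234 = 235065; at 30 labels/s that is 02:10:35:15, i.e. DF 02:10:35;15.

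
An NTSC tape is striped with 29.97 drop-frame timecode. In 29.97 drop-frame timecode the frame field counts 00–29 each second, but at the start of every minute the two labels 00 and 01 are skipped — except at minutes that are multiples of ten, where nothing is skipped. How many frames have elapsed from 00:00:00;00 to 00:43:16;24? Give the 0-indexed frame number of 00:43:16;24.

77826

As if non-drop at 30 labels/s: (0 × 3600 + 43 × 60 + 16) × 30 + 24 = 77904.
Minute boundaries passed: 43; those not divisible by 10: 43 − 4 = 39; dropped labels = 2 × 39 = 78.
Actual frame index = 77904 − 78 = 77826.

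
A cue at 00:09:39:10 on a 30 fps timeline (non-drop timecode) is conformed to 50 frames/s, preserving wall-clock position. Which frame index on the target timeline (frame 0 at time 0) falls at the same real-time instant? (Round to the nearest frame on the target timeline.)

frame 28967

Source frame index: (0×3600 + 9×60 + 39) × 30 + 10 = 17380.
Real time: 17380 / (30) = 1738/3 s.
Target frame: (1738/3) × (50) = 86900/3 ≈ 28966.667 → 28967.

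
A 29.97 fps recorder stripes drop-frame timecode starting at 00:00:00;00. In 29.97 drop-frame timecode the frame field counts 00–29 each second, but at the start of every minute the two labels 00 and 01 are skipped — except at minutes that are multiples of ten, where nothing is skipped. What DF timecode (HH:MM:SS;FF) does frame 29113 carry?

00:16:11;13

Each 10-minute DF block holds 10 × 60 × 30 − 9 × 2 = 17982 frames. 29113 ÷ 17982 → 1 full block, remainder 11131.
Within the partial block the first minute is 1800 frames and each further minute 1798, so 6 further minute boundaries passed. Total skipped labels = 18 × 1 + 2 × 6 = 30.
Non-drop label index = 29113 + 30 = 29143; at 30 labels/s that is 00:16:11:13, i.e. DF 00:16:11;13.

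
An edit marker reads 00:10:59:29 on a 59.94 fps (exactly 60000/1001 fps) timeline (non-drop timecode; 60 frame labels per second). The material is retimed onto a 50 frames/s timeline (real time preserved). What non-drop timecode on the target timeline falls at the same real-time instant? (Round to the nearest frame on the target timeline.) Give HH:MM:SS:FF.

00:11:00:07

Source frame index: (0×3600 + 10×60 + 59) × 60 + 29 = 39569.
Real time: 39569 / (60000/1001) = 39608569/60000 s.
Target frame: (39608569/60000) × (50) = 39608569/1200 ≈ 33007.141 → 33007.
At 50 labels/s: frame 33007 → 00:11:00:07.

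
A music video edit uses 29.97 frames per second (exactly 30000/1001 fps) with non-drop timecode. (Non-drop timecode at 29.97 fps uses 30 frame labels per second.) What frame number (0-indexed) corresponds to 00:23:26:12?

frame 42192

Total seconds to the label: (0 × 3600 + 23 × 60 + 26) = 1406.
Frame index = 1406 × 30 + 12 = 42192.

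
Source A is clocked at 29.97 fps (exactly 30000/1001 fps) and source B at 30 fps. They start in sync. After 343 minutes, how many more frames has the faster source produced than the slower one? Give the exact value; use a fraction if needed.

88200/143 frames

343 min = 20580 s.
A emits 30000/1001 × 20580 = 88200000/143 frames; B emits 30 × 20580 = 617400.
Difference = 88200/143 frames (≈ 616.7832); B is ahead of A.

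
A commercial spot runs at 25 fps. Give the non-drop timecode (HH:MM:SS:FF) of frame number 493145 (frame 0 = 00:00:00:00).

493145 ÷ 25 = 19725 full seconds, remainder 20 frames.
19725 s = 5 h 28 min 45 s.
Timecode: 05:28:45:20.

05:28:45:20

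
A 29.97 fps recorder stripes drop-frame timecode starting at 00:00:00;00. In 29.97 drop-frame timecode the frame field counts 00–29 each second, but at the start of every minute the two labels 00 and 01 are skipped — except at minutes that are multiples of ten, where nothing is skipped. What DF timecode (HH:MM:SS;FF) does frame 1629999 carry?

15:06:27;21

Ten DF minutes hold 17982 frames, so frame 1629999 lies in block 90 (frames 1618380–1636361) with 11619 frames into that block.
The block's first minute is 1800 frames and the rest 1798 each; 11619 frames reaches minute 6, so 90 × 18 + 6 × 2 = 1632 labels have been skipped so far.
Adding those back, label number 1629999 + 1632 = 1631631 at 30 labels/s is 54387 s + 21 f = 15 h 6 min 27 s frame 21, i.e. 15:06:27;21.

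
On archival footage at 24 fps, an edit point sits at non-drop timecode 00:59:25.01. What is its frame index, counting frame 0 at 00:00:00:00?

Total seconds to the label: (0 × 3600 + 59 × 60 + 25) = 3565.
Frame index = 3565 × 24 + 1 = 85561.

85561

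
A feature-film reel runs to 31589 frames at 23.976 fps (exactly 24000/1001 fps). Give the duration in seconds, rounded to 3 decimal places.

1317.525 seconds

Running time = 31589 × 1001/24000 = 31620589/24000 s ≈ 1317.525 s.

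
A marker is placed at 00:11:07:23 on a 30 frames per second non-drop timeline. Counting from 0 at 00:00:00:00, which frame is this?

Total seconds to the label: (0 × 3600 + 11 × 60 + 7) = 667.
Frame index = 667 × 30 + 23 = 20033.

20033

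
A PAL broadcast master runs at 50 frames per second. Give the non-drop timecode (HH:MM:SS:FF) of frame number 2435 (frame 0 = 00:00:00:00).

00:00:48:35

2435 ÷ 50 = 48 full seconds, remainder 35 frames.
48 s = 0 h 0 min 48 s.
Timecode: 00:00:48:35.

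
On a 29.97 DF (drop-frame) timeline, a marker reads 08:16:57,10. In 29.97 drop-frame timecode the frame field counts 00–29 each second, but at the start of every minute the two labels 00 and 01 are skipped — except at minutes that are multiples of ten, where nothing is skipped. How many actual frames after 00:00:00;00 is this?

As if non-drop at 30 labels/s: (8 × 3600 + 16 × 60 + 57) × 30 + 10 = 894520.
Minute boundaries passed: 496; those not divisible by 10: 496 − 49 = 447; dropped labels = 2 × 447 = 894.
Actual frame index = 894520 − 894 = 893626.

893626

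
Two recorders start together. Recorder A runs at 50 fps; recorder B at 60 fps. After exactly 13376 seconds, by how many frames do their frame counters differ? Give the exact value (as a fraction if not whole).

133760 frames

A emits 50 × 13376 = 668800 frames; B emits 60 × 13376 = 802560.
Difference = 133760 frames; B is ahead of A.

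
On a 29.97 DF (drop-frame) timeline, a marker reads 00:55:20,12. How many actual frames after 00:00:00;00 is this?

99512

Complete 10-minute blocks: 5, each 17982 frames → 89910.
Remaining 5 whole minutes in the current block: 1800 + 4 × 1798 = 8992 frames.
Within the current minute: 20 × 30 + 12 − 2 = 610 (labels ;00/;01 skipped at this minute). Total = 89910 + 8992 + 610 = 99512.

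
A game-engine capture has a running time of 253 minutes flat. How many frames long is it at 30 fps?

253 min = 15180 s.
Frames = 15180 × 30 = 455400.

455400 frames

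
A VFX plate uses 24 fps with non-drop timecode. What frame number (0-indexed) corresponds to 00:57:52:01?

Total seconds to the label: (0 × 3600 + 57 × 60 + 52) = 3472.
Frame index = 3472 × 24 + 1 = 83329.

frame 83329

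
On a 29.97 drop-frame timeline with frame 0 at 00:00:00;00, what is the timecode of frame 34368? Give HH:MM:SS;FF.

Each 10-minute DF block holds 10 × 60 × 30 − 9 × 2 = 17982 frames. 34368 ÷ 17982 → 1 full block, remainder 16386.
Within the partial block the first minute is 1800 frames and each further minute 1798, so 9 further minute boundaries passed. Total skipped labels = 18 × 1 + 2 × 9 = 36.
Non-drop label index = 34368 + 36 = 34404; at 30 labels/s that is 00:19:06:24, i.e. DF 00:19:06;24.

00:19:06;24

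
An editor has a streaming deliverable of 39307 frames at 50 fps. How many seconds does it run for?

Running time = 39307 / (50) = 786.14 s.

786.14 seconds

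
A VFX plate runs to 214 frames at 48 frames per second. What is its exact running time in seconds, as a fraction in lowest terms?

107/24 seconds

Running time = 214 ÷ (48) = 214 × 1/48 = 107/24 s.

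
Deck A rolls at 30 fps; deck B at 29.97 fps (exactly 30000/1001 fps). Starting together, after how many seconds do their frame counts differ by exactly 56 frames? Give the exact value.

The gap grows by |30000/1001 − 30| = 30/1001 frames per second.
Time for a 56-frame gap: 56 ÷ (30/1001) = 28028/15 s.

28028/15 seconds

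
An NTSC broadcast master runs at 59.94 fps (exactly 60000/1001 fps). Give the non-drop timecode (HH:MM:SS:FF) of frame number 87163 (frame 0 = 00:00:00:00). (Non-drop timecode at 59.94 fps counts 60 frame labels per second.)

87163 ÷ 60 = 1452 full seconds, remainder 43 frames.
1452 s = 0 h 24 min 12 s.
Timecode: 00:24:12:43.

00:24:12:43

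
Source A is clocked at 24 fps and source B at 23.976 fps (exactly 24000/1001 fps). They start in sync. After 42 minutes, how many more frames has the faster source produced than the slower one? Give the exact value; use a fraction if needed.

42 min = 2520 s.
A emits 24 × 2520 = 60480 frames; B emits 24000/1001 × 2520 = 8640000/143.
Difference = 8640/143 frames (≈ 60.4196); B is behind A.

8640/143 frames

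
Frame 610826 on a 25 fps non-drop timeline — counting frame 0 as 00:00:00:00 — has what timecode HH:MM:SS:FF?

06:47:13:01

610826 ÷ 25 = 24433 full seconds, remainder 1 frame.
24433 s = 6 h 47 min 13 s.
Timecode: 06:47:13:01.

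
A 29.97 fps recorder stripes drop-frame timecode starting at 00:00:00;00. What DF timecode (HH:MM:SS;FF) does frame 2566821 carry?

23:47:26;11

Ten DF minutes hold 17982 frames, so frame 2566821 lies in block 142 (frames 2553444–2571425) with 13377 frames into that block.
The block's first minute is 1800 frames and the rest 1798 each; 13377 frames reaches minute 7, so 142 × 18 + 7 × 2 = 2570 labels have been skipped so far.
Adding those back, label number 2566821 + 2570 = 2569391 at 30 labels/s is 85646 s + 11 f = 23 h 47 min 26 s frame 11, i.e. 23:47:26;11.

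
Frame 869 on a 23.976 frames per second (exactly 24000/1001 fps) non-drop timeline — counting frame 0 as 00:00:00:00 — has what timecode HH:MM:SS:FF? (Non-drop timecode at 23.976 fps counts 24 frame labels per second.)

869 ÷ 24 = 36 full seconds, remainder 5 frames.
36 s = 0 h 0 min 36 s.
Timecode: 00:00:36:05.

00:00:36:05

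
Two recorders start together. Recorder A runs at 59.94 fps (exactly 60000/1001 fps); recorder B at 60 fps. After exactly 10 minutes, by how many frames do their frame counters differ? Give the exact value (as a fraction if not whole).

36000/1001 frames

10 min = 600 s.
A emits 60000/1001 × 600 = 36000000/1001 frames; B emits 60 × 600 = 36000.
Difference = 36000/1001 frames (≈ 35.9640); B is ahead of A.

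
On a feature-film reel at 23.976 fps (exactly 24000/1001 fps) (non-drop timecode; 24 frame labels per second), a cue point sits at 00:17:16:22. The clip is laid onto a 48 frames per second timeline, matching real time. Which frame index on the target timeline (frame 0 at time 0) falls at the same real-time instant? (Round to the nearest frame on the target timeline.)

frame 49822

Source frame index: (0×3600 + 17×60 + 16) × 24 + 22 = 24886.
Real time: 24886 / (24000/1001) = 12455443/12000 s.
Target frame: (12455443/12000) × (48) = 12455443/250 ≈ 49821.772 → 49822.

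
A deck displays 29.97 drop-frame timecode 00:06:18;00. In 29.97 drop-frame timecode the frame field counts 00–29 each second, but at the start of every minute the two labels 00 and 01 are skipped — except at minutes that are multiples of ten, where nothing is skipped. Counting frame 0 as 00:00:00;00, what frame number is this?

11328

As if non-drop at 30 labels/s: (0 × 3600 + 6 × 60 + 18) × 30 + 0 = 11340.
Minute boundaries passed: 6; those not divisible by 10: 6 − 0 = 6; dropped labels = 2 × 6 = 12.
Actual frame index = 11340 − 12 = 11328.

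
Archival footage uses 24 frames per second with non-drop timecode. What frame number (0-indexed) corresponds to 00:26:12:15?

frame 37743

Total seconds to the label: (0 × 3600 + 26 × 60 + 12) = 1572.
Frame index = 1572 × 24 + 15 = 37743.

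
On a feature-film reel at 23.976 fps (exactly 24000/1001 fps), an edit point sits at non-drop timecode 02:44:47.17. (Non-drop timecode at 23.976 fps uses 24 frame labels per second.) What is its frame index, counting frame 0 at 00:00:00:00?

237305

Total seconds to the label: (2 × 3600 + 44 × 60 + 47) = 9887.
Frame index = 9887 × 24 + 17 = 237305.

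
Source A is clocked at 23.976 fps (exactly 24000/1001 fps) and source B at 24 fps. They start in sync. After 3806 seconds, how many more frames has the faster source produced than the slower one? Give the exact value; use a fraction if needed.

A emits 24000/1001 × 3806 = 8304000/91 frames; B emits 24 × 3806 = 91344.
Difference = 8304/91 frames (≈ 91.2527); B is ahead of A.

8304/91 frames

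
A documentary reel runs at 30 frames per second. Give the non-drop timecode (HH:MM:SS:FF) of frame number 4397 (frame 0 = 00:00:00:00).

00:02:26:17

4397 ÷ 30 = 146 full seconds, remainder 17 frames.
146 s = 0 h 2 min 26 s.
Timecode: 00:02:26:17.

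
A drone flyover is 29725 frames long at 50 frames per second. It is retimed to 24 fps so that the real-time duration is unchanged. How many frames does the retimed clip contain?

Target frames = source frames × (target rate / source rate) = 29725 × (24)/(50) = 29725 × 12/25 = 14268.

14268 frames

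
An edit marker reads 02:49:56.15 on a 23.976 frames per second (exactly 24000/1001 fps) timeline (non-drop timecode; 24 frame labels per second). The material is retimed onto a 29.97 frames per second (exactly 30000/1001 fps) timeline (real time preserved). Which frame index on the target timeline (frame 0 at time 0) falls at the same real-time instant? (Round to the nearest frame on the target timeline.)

frame 305899

Source frame index: (2×3600 + 49×60 + 56) × 24 + 15 = 244719.
Real time: 244719 / (24000/1001) = 81654573/8000 s.
Target frame: (81654573/8000) × (30000/1001) = 1223595/4 ≈ 305898.750 → 305899.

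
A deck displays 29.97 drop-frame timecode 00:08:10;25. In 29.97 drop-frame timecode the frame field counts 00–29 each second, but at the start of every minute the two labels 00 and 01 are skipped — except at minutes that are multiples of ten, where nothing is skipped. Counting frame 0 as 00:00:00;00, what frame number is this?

14709

Complete 10-minute blocks: 0, each 17982 frames → 0.
Remaining 8 whole minutes in the current block: 1800 + 7 × 1798 = 14386 frames.
Within the current minute: 10 × 30 + 25 − 2 = 323 (labels ;00/;01 skipped at this minute). Total = 0 + 14386 + 323 = 14709.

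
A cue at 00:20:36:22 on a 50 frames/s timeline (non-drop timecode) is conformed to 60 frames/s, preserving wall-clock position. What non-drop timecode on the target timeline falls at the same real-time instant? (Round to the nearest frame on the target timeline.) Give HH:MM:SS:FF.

Source frame index: (0×3600 + 20×60 + 36) × 50 + 22 = 61822.
Real time: 61822 / (50) = 30911/25 s.
Target frame: (30911/25) × (60) = 370932/5 ≈ 74186.400 → 74186.
At 60 labels/s: frame 74186 → 00:20:36:26.

00:20:36:26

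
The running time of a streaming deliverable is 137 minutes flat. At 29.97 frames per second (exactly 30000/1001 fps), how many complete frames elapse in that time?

137 min = 8220 s.
Frames = 8220 × 30000/1001 = 246600000/1001 ≈ 246353.6464.
Complete frames: 246353.

246353 frames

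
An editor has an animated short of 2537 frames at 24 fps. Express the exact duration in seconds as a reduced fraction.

2537/24 seconds

Running time = 2537 ÷ (24) = 2537 × 1/24 = 2537/24 s.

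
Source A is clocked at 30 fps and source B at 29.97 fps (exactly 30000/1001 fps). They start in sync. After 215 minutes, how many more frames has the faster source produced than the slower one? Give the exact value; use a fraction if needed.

215 min = 12900 s.
A emits 30 × 12900 = 387000 frames; B emits 30000/1001 × 12900 = 387000000/1001.
Difference = 387000/1001 frames (≈ 386.6134); B is behind A.

387000/1001 frames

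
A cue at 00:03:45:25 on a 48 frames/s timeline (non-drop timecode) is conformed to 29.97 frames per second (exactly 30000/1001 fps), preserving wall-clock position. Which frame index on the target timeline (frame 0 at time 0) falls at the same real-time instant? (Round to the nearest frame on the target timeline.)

Source frame index: (0×3600 + 3×60 + 45) × 48 + 25 = 10825.
Real time: 10825 / (48) = 10825/48 s.
Target frame: (10825/48) × (30000/1001) = 6765625/1001 ≈ 6758.866 → 6759.

frame 6759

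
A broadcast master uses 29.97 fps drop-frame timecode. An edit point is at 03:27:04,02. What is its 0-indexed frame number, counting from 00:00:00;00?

372348

As if non-drop at 30 labels/s: (3 × 3600 + 27 × 60 + 4) × 30 + 2 = 372722.
Minute boundaries passed: 207; those not divisible by 10: 207 − 20 = 187; dropped labels = 2 × 187 = 374.
Actual frame index = 372722 − 374 = 372348.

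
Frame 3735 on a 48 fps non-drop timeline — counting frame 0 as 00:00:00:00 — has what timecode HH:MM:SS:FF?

3735 ÷ 48 = 77 full seconds, remainder 39 frames.
77 s = 0 h 1 min 17 s.
Timecode: 00:01:17:39.

00:01:17:39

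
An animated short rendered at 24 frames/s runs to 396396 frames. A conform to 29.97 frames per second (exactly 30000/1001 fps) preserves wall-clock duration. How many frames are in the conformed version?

Target frames = source frames × (target rate / source rate) = 396396 × (30000/1001)/(24) = 396396 × 1250/1001 = 495000.

495000 frames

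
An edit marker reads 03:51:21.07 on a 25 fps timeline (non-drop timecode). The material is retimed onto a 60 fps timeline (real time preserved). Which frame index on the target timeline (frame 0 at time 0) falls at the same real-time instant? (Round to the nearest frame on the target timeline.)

Source frame index: (3×3600 + 51×60 + 21) × 25 + 7 = 347032.
Real time: 347032 / (25) = 347032/25 s.
Target frame: (347032/25) × (60) = 4164384/5 ≈ 832876.800 → 832877.

frame 832877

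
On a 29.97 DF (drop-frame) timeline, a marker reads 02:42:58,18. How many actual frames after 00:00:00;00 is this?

As if non-drop at 30 labels/s: (2 × 3600 + 42 × 60 + 58) × 30 + 18 = 293358.
Minute boundaries passed: 162; those not divisible by 10: 162 − 16 = 146; dropped labels = 2 × 146 = 292.
Actual frame index = 293358 − 292 = 293066.

293066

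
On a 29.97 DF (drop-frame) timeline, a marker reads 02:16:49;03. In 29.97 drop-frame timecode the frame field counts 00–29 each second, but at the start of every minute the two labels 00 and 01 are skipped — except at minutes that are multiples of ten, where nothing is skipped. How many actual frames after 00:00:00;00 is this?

As if non-drop at 30 labels/s: (2 × 3600 + 16 × 60 + 49) × 30 + 3 = 246273.
Minute boundaries passed: 136; those not divisible by 10: 136 − 13 = 123; dropped labels = 2 × 123 = 246.
Actual frame index = 246273 − 246 = 246027.

246027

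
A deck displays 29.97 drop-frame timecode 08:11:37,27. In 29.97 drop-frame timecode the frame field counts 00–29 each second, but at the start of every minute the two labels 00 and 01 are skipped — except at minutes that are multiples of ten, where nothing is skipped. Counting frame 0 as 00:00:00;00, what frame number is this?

884053

Complete 10-minute blocks: 49, each 17982 frames → 881118.
Remaining 1 whole minute in the current block: 1800 + 0 × 1798 = 1800 frames.
Within the current minute: 37 × 30 + 27 − 2 = 1135 (labels ;00/;01 skipped at this minute). Total = 881118 + 1800 + 1135 = 884053.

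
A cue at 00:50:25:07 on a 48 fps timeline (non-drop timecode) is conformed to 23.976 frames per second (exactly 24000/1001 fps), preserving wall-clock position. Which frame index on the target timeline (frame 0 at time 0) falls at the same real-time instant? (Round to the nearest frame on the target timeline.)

frame 72531

Source frame index: (0×3600 + 50×60 + 25) × 48 + 7 = 145207.
Real time: 145207 / (48) = 145207/48 s.
Target frame: (145207/48) × (24000/1001) = 72603500/1001 ≈ 72530.969 → 72531.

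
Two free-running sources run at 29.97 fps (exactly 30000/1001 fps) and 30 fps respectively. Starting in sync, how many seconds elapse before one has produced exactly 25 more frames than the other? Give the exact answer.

The gap grows by |30 − 30000/1001| = 30/1001 frames per second.
Time for a 25-frame gap: 25 ÷ (30/1001) = 5005/6 s.

5005/6 seconds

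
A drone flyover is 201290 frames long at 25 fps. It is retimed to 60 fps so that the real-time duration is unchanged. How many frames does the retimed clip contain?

Frames at target rate = 201290 × (60) / (25) = 483096.

483096 frames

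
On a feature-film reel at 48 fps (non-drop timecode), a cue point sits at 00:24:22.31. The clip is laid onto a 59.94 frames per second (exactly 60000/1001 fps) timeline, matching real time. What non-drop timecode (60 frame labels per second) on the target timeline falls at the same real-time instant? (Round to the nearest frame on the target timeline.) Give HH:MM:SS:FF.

Source frame index: (0×3600 + 24×60 + 22) × 48 + 31 = 70207.
Real time: 70207 / (48) = 70207/48 s.
Target frame: (70207/48) × (60000/1001) = 87758750/1001 ≈ 87671.079 → 87671.
At 60 labels/s: frame 87671 → 00:24:21:11.

00:24:21:11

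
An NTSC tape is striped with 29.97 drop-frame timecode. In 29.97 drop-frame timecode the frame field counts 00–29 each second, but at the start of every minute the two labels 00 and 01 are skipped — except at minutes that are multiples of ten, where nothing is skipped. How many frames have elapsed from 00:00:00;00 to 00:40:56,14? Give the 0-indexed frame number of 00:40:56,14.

73622

As if non-drop at 30 labels/s: (0 × 3600 + 40 × 60 + 56) × 30 + 14 = 73694.
Minute boundaries passed: 40; those not divisible by 10: 40 − 4 = 36; dropped labels = 2 × 36 = 72.
Actual frame index = 73694 − 72 = 73622.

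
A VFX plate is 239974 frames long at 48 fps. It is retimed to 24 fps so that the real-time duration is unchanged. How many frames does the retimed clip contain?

Target frames = source frames × (target rate / source rate) = 239974 × (24)/(48) = 239974 × 1/2 = 119987.

119987 frames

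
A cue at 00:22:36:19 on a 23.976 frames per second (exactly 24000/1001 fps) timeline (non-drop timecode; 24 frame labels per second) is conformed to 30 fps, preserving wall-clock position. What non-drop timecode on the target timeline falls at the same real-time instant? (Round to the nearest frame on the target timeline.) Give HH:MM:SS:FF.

00:22:38:04

Source frame index: (0×3600 + 22×60 + 36) × 24 + 19 = 32563.
Real time: 32563 / (24000/1001) = 32595563/24000 s.
Target frame: (32595563/24000) × (30) = 32595563/800 ≈ 40744.454 → 40744.
At 30 labels/s: frame 40744 → 00:22:38:04.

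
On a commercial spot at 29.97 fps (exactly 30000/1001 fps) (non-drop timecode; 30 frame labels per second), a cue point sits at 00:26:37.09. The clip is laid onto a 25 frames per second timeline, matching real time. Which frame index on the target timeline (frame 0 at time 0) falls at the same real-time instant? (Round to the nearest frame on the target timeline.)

frame 39972

Source frame index: (0×3600 + 26×60 + 37) × 30 + 9 = 47919.
Real time: 47919 / (30000/1001) = 15988973/10000 s.
Target frame: (15988973/10000) × (25) = 15988973/400 ≈ 39972.433 → 39972.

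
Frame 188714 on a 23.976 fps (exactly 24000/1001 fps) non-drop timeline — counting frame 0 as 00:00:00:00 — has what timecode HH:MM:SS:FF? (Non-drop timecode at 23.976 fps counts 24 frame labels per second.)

188714 ÷ 24 = 7863 full seconds, remainder 2 frames.
7863 s = 2 h 11 min 3 s.
Timecode: 02:11:03:02.

02:11:03:02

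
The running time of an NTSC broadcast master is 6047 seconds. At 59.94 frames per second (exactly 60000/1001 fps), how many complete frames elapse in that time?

Frames = 6047 × 60000/1001 = 362820000/1001 ≈ 362457.5425.
Complete frames: 362457.

362457 frames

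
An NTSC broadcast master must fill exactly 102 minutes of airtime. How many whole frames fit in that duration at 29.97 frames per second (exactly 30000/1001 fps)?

183416 frames

102 min = 6120 s.
Frames = 6120 × 30000/1001 = 183600000/1001 ≈ 183416.5834.
Complete frames: 183416.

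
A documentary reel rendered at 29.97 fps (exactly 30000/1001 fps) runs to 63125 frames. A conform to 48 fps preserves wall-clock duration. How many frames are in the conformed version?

101101 frames

Target frames = source frames × (target rate / source rate) = 63125 × (48)/(30000/1001) = 63125 × 1001/625 = 101101.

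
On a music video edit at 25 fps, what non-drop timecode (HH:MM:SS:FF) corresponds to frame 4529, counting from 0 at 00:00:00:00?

4529 ÷ 25 = 181 full seconds, remainder 4 frames.
181 s = 0 h 3 min 1 s.
Timecode: 00:03:01:04.

00:03:01:04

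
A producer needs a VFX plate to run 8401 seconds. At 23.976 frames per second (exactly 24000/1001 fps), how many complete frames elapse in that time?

201422 frames

Frames = 8401 × 24000/1001 = 201624000/1001 ≈ 201422.5774.
Complete frames: 201422.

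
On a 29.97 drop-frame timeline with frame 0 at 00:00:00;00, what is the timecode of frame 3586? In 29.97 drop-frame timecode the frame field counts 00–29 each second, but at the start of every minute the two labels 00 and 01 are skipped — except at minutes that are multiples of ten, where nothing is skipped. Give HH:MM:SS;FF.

Each 10-minute DF block holds 10 × 60 × 30 − 9 × 2 = 17982 frames. 3586 ÷ 17982 → 0 full blocks, remainder 3586.
Within the partial block the first minute is 1800 frames and each further minute 1798, so 1 further minute boundary passed. Total skipped labels = 18 × 0 + 2 × 1 = 2.
Non-drop label index = 3586 + 2 = 3588; at 30 labels/s that is 00:01:59:18, i.e. DF 00:01:59;18.

00:01:59;18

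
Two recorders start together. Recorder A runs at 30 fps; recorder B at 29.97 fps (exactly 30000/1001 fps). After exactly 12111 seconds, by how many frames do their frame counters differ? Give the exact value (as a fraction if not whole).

33030/91 frames

A emits 30 × 12111 = 363330 frames; B emits 30000/1001 × 12111 = 33030000/91.
Difference = 33030/91 frames (≈ 362.9670); B is behind A.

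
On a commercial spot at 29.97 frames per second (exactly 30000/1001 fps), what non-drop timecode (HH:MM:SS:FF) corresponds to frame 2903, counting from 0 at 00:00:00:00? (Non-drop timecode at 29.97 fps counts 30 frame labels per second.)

2903 ÷ 30 = 96 full seconds, remainder 23 frames.
96 s = 0 h 1 min 36 s.
Timecode: 00:01:36:23.

00:01:36:23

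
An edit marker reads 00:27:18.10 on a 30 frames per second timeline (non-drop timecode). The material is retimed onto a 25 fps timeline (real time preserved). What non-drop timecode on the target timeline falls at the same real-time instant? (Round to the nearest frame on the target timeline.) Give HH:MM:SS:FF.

Source frame index: (0×3600 + 27×60 + 18) × 30 + 10 = 49150.
Real time: 49150 / (30) = 4915/3 s.
Target frame: (4915/3) × (25) = 122875/3 ≈ 40958.333 → 40958.
At 25 labels/s: frame 40958 → 00:27:18:08.

00:27:18:08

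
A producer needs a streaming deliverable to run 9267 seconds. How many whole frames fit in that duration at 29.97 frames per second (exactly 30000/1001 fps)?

277732 frames

Frames = 9267 × 30000/1001 = 278010000/1001 ≈ 277732.2677.
Complete frames: 277732.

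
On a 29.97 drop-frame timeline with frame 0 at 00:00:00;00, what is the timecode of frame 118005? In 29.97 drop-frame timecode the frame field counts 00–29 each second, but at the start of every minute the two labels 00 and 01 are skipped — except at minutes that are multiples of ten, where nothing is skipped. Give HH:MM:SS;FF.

01:05:37;13

Ten DF minutes hold 17982 frames, so frame 118005 lies in block 6 (frames 107892–125873) with 10113 frames into that block.
The block's first minute is 1800 frames and the rest 1798 each; 10113 frames reaches minute 5, so 6 × 18 + 5 × 2 = 118 labels have been skipped so far.
Adding those back, label number 118005 + 118 = 118123 at 30 labels/s is 3937 s + 13 f = 1 h 5 min 37 s frame 13, i.e. 01:05:37;13.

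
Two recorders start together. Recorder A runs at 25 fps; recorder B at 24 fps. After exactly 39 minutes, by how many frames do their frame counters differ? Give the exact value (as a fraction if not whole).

2340 frames

39 min = 2340 s.
A emits 25 × 2340 = 58500 frames; B emits 24 × 2340 = 56160.
Difference = 2340 frames; B is behind A.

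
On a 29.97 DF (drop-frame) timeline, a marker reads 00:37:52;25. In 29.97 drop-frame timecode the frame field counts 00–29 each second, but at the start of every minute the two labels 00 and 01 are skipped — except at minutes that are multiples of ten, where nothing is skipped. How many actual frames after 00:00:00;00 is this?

Complete 10-minute blocks: 3, each 17982 frames → 53946.
Remaining 7 whole minutes in the current block: 1800 + 6 × 1798 = 12588 frames.
Within the current minute: 52 × 30 + 25 − 2 = 1583 (labels ;00/;01 skipped at this minute). Total = 53946 + 12588 + 1583 = 68117.

68117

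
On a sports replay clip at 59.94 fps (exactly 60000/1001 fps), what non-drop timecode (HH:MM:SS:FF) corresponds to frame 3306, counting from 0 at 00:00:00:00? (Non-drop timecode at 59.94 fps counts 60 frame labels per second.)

3306 ÷ 60 = 55 full seconds, remainder 6 frames.
55 s = 0 h 0 min 55 s.
Timecode: 00:00:55:06.

00:00:55:06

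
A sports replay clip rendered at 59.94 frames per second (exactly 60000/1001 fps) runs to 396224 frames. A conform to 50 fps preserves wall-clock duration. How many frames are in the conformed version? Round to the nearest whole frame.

330517 frames

Frames at target rate = 396224 × (50) / (60000/1001) = 24788764/75 ≈ 330516.853.
Nearest whole frame: 330517.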